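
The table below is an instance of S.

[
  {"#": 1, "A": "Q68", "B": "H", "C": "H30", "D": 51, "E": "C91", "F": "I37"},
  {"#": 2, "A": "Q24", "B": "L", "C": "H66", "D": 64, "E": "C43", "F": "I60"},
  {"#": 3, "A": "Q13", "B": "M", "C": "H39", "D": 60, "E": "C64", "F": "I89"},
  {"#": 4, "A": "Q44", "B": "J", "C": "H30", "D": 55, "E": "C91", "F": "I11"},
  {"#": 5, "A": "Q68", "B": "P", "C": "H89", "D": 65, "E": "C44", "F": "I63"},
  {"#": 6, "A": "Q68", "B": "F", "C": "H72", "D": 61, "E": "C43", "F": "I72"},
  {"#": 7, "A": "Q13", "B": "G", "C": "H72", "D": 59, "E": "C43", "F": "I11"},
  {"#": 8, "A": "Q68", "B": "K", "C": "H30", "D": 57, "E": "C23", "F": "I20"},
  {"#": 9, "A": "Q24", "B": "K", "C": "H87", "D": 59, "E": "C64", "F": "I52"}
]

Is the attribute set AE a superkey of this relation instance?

Yes

All 9 rows have distinct AE values, so AE → (all attributes) holds and AE is a superkey.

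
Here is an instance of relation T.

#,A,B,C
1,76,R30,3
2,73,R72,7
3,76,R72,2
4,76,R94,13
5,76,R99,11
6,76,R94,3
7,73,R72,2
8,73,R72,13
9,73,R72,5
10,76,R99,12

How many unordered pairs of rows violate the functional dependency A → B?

13

A=76: violating pairs (1,3), (1,4), (1,5), (1,6), (1,10), (3,4), (3,5), (3,6), (3,10), (4,5), (4,10), (5,6), (6,10) — 13 pairs.
A=73: all 4 rows agree on B — 0 pairs.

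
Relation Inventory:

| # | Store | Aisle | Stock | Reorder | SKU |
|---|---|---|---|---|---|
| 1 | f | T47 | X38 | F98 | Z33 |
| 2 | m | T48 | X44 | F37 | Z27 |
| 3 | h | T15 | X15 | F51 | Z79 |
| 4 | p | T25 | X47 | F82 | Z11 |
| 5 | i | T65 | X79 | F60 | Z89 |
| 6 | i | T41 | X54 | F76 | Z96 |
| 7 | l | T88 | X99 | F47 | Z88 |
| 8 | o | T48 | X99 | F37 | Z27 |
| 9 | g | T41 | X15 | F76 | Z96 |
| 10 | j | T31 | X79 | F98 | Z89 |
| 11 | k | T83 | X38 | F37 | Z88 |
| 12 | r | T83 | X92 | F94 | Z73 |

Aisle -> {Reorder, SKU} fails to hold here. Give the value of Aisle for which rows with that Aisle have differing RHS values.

Aisle=T47: row 1 → {Reorder,SKU} = (F98, Z33) ✓
Aisle=T48: rows 2, 8 → {Reorder,SKU} = (F37, Z27), (F37, Z27) ✓
Aisle=T15: row 3 → {Reorder,SKU} = (F51, Z79) ✓
Aisle=T25: row 4 → {Reorder,SKU} = (F82, Z11) ✓
Aisle=T65: row 5 → {Reorder,SKU} = (F60, Z89) ✓
Aisle=T41: rows 6, 9 → {Reorder,SKU} = (F76, Z96), (F76, Z96) ✓
Aisle=T88: row 7 → {Reorder,SKU} = (F47, Z88) ✓
Aisle=T31: row 10 → {Reorder,SKU} = (F98, Z89) ✓
Aisle=T83: rows 11, 12 → {Reorder,SKU} takes values {(F37, Z88), (F94, Z73)} — violation
The only Aisle value with inconsistent RHS is Aisle=T83.

T83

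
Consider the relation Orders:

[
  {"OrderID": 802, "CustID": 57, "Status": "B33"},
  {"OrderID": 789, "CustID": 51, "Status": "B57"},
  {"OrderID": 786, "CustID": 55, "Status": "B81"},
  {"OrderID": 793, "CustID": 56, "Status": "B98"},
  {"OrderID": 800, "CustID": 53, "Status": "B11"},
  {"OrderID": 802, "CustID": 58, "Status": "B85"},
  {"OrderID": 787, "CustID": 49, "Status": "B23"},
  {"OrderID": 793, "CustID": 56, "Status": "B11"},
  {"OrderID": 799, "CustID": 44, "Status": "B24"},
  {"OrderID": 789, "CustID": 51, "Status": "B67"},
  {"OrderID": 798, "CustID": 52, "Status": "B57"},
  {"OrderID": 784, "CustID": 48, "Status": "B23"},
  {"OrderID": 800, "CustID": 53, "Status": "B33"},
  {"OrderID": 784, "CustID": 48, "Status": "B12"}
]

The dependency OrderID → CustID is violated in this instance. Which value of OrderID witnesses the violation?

802

OrderID=802: 2 rows → CustID takes values {57, 58} — violation
OrderID=789: 2 rows → CustID = 51, 51 ✓
OrderID=786: 1 row → CustID = 55 ✓
OrderID=793: 2 rows → CustID = 56, 56 ✓
OrderID=800: 2 rows → CustID = 53, 53 ✓
OrderID=787: 1 row → CustID = 49 ✓
OrderID=799: 1 row → CustID = 44 ✓
OrderID=798: 1 row → CustID = 52 ✓
OrderID=784: 2 rows → CustID = 48, 48 ✓
The only OrderID value with inconsistent CustID is OrderID=802.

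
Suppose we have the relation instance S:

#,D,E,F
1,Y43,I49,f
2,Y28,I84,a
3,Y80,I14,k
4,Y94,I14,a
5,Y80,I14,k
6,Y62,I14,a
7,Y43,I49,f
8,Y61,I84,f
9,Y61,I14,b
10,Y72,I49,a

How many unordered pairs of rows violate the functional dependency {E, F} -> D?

(E=I49, F=f): all 2 rows agree on D — 0 pairs.
(E=I14, F=k): all 2 rows agree on D — 0 pairs.
(E=I14, F=a): violating pairs (4,6) — 1 pair.

1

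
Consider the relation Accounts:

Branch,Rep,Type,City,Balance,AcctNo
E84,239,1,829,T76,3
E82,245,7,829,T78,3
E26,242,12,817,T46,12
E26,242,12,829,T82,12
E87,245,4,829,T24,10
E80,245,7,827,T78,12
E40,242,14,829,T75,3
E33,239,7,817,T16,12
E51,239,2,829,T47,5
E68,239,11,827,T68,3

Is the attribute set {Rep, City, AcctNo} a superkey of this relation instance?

Yes

All 10 rows have distinct {Rep, City, AcctNo} values, so {Rep, City, AcctNo} → (all attributes) holds and {Rep, City, AcctNo} is a superkey.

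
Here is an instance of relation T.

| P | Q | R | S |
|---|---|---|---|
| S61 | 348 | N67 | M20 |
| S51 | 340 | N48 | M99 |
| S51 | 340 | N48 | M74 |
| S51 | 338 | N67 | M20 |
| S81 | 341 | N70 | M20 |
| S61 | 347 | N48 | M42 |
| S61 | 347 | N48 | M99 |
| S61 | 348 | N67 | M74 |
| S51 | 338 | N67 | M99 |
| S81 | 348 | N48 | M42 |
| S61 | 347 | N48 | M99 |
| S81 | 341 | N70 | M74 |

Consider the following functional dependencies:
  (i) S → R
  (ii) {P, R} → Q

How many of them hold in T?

1

(i) S → R: S=M20: 3 rows → R takes values {N67, N70} — violation; S=M99: 4 rows → R takes values {N48, N67} — violation; S=M74: 3 rows → R takes values {N48, N67, N70} — violation — fails.
(ii) {P, R} → Q: every LHS value maps to a single RHS value — holds.
1 of the 2 dependencies holds.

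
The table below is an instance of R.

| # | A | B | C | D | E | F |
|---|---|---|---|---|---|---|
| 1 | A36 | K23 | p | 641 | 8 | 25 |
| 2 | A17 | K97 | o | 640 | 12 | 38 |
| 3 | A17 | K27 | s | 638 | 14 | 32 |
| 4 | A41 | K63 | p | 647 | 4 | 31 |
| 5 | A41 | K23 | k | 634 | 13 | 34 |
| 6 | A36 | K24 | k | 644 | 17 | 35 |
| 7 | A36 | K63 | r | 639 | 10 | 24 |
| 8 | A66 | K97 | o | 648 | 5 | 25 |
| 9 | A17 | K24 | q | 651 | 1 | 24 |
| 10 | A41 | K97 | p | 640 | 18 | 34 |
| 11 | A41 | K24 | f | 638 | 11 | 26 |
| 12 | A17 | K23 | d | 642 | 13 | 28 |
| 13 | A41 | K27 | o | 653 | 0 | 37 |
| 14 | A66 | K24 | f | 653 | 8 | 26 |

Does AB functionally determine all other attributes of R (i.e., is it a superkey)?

Yes

All 14 rows have distinct AB values, so AB → (all attributes) holds and AB is a superkey.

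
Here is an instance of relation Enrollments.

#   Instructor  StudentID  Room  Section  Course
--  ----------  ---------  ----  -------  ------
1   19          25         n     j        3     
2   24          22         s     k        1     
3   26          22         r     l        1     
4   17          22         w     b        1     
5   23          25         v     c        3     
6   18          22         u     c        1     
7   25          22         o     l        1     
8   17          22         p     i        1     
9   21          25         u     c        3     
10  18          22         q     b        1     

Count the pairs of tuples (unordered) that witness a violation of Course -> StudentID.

Course=3: all 3 rows agree on StudentID — 0 pairs.
Course=1: all 7 rows agree on StudentID — 0 pairs.

0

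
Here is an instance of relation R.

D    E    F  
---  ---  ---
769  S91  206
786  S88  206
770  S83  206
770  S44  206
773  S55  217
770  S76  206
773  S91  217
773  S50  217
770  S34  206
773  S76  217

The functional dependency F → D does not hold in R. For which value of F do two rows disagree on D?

206

F=206: 6 rows → D takes values {769, 786, 770} — violation
F=217: 4 rows → D = 773, 773, 773, 773 ✓
The only F value with inconsistent D is F=206.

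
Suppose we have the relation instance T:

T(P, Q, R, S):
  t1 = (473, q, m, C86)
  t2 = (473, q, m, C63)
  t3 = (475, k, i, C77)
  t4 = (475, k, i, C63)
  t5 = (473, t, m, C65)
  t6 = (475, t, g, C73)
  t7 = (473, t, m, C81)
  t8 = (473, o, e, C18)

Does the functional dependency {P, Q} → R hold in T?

(P=473, Q=q): rows 1, 2 → R = m, m ✓
(P=475, Q=k): rows 3, 4 → R = i, i ✓
(P=473, Q=t): rows 5, 7 → R = m, m ✓
(P=475, Q=t): row 6 → R = g ✓
(P=473, Q=o): row 8 → R = e ✓
Every {P, Q} value is associated with a single R value, so {P, Q} → R holds.

Yes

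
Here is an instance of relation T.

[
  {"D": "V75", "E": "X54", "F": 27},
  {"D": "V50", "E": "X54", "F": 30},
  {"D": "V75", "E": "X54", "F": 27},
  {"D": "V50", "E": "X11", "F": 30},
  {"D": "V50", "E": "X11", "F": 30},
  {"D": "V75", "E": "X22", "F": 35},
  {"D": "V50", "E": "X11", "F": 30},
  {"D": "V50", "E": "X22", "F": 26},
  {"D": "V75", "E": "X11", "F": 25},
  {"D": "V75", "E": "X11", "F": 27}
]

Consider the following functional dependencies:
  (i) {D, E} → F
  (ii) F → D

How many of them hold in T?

1

(i) {D, E} → F: (D=V75, E=X11): 2 rows → F takes values {25, 27} — violation — fails.
(ii) F → D: every LHS value maps to a single RHS value — holds.
1 of the 2 dependencies holds.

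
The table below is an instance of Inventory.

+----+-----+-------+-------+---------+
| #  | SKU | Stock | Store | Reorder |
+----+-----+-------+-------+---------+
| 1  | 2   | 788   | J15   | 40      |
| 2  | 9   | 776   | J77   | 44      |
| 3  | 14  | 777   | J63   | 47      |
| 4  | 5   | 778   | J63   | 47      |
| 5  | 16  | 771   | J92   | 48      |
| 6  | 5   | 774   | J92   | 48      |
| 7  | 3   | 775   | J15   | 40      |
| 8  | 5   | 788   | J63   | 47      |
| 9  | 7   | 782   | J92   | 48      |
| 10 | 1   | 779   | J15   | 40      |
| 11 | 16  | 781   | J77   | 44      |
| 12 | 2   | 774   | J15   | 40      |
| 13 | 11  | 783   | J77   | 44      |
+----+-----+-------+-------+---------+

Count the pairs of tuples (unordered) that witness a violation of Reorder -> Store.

Reorder=40: all 4 rows agree on Store — 0 pairs.
Reorder=44: all 3 rows agree on Store — 0 pairs.
Reorder=47: all 3 rows agree on Store — 0 pairs.
Reorder=48: all 3 rows agree on Store — 0 pairs.

0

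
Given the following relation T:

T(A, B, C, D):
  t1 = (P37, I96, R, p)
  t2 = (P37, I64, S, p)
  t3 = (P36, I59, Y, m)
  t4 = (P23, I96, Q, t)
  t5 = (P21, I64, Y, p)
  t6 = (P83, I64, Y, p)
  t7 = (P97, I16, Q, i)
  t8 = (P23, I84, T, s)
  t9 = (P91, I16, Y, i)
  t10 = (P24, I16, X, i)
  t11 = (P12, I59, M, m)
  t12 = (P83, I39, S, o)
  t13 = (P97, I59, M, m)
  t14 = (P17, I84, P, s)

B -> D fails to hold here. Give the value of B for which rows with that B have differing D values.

B=I96: rows 1, 4 → D takes values {p, t} — violation
B=I64: rows 2, 5, 6 → D = p, p, p ✓
B=I59: rows 3, 11, 13 → D = m, m, m ✓
B=I16: rows 7, 9, 10 → D = i, i, i ✓
B=I84: rows 8, 14 → D = s, s ✓
B=I39: row 12 → D = o ✓
The only B value with inconsistent D is B=I96.

I96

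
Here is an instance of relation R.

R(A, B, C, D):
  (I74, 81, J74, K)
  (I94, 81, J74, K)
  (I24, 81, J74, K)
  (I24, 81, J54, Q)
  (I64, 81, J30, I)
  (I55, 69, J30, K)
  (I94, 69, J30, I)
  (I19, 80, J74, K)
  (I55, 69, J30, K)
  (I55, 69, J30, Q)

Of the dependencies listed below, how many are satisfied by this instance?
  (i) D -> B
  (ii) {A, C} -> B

(i) D -> B: D=K: 6 rows → B takes values {81, 69, 80} — violation; D=Q: 2 rows → B takes values {81, 69} — violation; D=I: 2 rows → B takes values {81, 69} — violation — fails.
(ii) {A, C} -> B: every LHS value maps to a single RHS value — holds.
1 of the 2 dependencies holds.

1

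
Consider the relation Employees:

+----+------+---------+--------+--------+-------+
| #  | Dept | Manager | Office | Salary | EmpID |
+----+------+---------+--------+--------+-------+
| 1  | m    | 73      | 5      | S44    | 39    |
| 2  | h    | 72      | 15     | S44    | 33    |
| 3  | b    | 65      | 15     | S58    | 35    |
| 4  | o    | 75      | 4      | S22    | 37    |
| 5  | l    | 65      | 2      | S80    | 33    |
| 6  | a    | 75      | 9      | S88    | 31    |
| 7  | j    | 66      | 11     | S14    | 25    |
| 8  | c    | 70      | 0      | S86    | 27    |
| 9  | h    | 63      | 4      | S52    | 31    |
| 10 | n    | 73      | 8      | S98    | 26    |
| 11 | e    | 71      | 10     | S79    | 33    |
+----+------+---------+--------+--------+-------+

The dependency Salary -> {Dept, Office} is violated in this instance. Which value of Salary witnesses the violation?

Salary=S44: rows 1, 2 → {Dept,Office} takes values {(m, 5), (h, 15)} — violation
Salary=S58: row 3 → {Dept,Office} = (b, 15) ✓
Salary=S22: row 4 → {Dept,Office} = (o, 4) ✓
Salary=S80: row 5 → {Dept,Office} = (l, 2) ✓
Salary=S88: row 6 → {Dept,Office} = (a, 9) ✓
Salary=S14: row 7 → {Dept,Office} = (j, 11) ✓
Salary=S86: row 8 → {Dept,Office} = (c, 0) ✓
Salary=S52: row 9 → {Dept,Office} = (h, 4) ✓
Salary=S98: row 10 → {Dept,Office} = (n, 8) ✓
Salary=S79: row 11 → {Dept,Office} = (e, 10) ✓
The only Salary value with inconsistent RHS is Salary=S44.

S44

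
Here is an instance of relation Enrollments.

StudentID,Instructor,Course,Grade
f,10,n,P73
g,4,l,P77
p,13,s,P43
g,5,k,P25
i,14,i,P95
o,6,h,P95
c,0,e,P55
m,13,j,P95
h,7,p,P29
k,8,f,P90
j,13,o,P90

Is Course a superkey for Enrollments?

Yes

All 11 rows have distinct Course values, so Course → (all attributes) holds and Course is a superkey.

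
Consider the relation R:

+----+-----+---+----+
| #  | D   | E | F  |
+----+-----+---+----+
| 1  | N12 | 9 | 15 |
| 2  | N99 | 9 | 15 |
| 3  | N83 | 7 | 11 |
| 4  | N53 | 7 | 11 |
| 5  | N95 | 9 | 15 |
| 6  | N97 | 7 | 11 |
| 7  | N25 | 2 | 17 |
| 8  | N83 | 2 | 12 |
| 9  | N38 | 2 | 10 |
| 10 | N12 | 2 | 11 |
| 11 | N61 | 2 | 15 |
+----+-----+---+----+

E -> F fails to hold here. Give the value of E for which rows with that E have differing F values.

E=9: rows 1, 2, 5 → F = 15, 15, 15 ✓
E=7: rows 3, 4, 6 → F = 11, 11, 11 ✓
E=2: rows 7, 8, 9, 10, 11 → F takes values {17, 12, 10, 11, 15} — violation
The only E value with inconsistent F is E=2.

2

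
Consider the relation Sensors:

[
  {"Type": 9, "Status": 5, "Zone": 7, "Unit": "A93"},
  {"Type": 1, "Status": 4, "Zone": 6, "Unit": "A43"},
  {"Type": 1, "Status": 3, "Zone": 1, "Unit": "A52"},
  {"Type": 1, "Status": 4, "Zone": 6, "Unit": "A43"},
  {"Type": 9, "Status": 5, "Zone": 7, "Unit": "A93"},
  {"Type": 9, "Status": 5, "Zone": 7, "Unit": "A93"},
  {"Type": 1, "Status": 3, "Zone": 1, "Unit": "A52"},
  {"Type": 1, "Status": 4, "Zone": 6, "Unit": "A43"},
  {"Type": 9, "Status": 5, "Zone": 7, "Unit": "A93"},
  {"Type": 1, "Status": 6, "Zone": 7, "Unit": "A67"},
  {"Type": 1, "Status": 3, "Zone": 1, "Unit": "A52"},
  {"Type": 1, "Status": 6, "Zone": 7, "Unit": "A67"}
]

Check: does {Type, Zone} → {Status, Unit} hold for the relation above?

Yes

(Type=9, Zone=7): 4 rows → {Status,Unit} = (5, A93), (5, A93), (5, A93), (5, A93) ✓
(Type=1, Zone=6): 3 rows → {Status,Unit} = (4, A43), (4, A43), (4, A43) ✓
(Type=1, Zone=1): 3 rows → {Status,Unit} = (3, A52), (3, A52), (3, A52) ✓
(Type=1, Zone=7): 2 rows → {Status,Unit} = (6, A67), (6, A67) ✓
Every {Type, Zone} value is associated with a single {Status, Unit} value, so {Type, Zone} → {Status, Unit} holds.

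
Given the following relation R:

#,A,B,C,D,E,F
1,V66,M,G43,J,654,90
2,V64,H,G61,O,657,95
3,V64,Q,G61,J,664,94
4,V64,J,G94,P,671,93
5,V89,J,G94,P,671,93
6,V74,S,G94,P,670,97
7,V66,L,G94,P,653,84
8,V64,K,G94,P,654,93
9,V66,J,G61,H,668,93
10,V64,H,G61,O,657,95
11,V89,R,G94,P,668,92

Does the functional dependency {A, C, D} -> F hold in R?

(A=V66, C=G43, D=J): row 1 → F = 90 ✓
(A=V64, C=G61, D=O): rows 2, 10 → F = 95, 95 ✓
(A=V64, C=G61, D=J): row 3 → F = 94 ✓
(A=V64, C=G94, D=P): rows 4, 8 → F = 93, 93 ✓
(A=V89, C=G94, D=P): rows 5, 11 → F takes values {93, 92} — violation
(A=V74, C=G94, D=P): row 6 → F = 97 ✓
(A=V66, C=G94, D=P): row 7 → F = 84 ✓
(A=V66, C=G61, D=H): row 9 → F = 93 ✓
Two rows agree on {A, C, D} but differ on F, so {A, C, D} -> F does not hold.

No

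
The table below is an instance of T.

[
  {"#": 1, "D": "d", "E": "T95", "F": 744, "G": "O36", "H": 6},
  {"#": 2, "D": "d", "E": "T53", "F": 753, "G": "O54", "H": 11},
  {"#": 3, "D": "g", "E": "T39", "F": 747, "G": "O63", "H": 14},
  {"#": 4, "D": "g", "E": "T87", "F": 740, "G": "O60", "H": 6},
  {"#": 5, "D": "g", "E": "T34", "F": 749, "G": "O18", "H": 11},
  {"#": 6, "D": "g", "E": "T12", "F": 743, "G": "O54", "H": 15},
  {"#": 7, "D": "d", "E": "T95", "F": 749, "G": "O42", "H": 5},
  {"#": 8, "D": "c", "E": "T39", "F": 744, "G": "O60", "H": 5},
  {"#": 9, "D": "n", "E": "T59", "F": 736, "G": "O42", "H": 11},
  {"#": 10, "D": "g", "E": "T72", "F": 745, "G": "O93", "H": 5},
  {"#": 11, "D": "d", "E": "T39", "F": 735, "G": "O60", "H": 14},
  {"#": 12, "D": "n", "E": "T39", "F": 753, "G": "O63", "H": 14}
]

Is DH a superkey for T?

All 12 rows have distinct DH values, so DH → (all attributes) holds and DH is a superkey.

Yes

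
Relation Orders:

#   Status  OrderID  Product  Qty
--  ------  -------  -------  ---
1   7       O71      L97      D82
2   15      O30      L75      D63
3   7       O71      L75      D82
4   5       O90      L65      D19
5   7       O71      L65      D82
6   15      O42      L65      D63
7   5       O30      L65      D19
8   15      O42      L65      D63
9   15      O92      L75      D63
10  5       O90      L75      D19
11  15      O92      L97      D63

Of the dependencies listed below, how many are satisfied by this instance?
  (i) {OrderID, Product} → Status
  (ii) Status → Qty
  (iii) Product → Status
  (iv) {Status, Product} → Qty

(i) {OrderID, Product} → Status: every LHS value maps to a single RHS value — holds.
(ii) Status → Qty: every LHS value maps to a single RHS value — holds.
(iii) Product → Status: Product=L97: rows 1, 11 → Status takes values {7, 15} — violation; Product=L75: rows 2, 3, 9, 10 → Status takes values {15, 7, 5} — violation; Product=L65: rows 4, 5, 6, 7, 8 → Status takes values {5, 7, 15} — violation — fails.
(iv) {Status, Product} → Qty: every LHS value maps to a single RHS value — holds.
3 of the 4 dependencies hold.

3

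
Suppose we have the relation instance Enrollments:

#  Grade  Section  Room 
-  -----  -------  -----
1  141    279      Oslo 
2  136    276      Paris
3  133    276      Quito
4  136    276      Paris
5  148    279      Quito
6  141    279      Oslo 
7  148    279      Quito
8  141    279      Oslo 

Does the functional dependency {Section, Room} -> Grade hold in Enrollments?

(Section=279, Room=Oslo): rows 1, 6, 8 → Grade = 141, 141, 141 ✓
(Section=276, Room=Paris): rows 2, 4 → Grade = 136, 136 ✓
(Section=276, Room=Quito): row 3 → Grade = 133 ✓
(Section=279, Room=Quito): rows 5, 7 → Grade = 148, 148 ✓
Every {Section, Room} value is associated with a single Grade value, so {Section, Room} -> Grade holds.

Yes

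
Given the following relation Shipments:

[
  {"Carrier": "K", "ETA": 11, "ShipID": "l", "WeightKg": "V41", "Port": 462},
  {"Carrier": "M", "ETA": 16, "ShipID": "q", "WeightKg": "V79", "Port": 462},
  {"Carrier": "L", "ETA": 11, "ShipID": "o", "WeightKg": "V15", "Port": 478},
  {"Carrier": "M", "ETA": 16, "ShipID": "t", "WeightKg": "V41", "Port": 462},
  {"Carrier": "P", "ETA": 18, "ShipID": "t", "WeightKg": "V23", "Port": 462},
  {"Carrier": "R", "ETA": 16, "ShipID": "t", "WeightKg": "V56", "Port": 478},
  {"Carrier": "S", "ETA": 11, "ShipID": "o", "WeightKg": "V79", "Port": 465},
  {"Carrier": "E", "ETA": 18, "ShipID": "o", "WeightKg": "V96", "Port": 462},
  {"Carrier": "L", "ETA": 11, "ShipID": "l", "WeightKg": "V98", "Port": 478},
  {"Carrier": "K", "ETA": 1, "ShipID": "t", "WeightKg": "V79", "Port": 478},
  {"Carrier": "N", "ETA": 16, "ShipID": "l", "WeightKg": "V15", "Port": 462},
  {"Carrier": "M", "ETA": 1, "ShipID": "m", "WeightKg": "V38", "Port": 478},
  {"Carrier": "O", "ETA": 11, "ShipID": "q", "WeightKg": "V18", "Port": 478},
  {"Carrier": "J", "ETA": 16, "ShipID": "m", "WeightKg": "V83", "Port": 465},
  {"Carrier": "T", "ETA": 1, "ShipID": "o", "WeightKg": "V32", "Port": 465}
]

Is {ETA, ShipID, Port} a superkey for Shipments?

All 15 rows have distinct {ETA, ShipID, Port} values, so {ETA, ShipID, Port} → (all attributes) holds and {ETA, ShipID, Port} is a superkey.

Yes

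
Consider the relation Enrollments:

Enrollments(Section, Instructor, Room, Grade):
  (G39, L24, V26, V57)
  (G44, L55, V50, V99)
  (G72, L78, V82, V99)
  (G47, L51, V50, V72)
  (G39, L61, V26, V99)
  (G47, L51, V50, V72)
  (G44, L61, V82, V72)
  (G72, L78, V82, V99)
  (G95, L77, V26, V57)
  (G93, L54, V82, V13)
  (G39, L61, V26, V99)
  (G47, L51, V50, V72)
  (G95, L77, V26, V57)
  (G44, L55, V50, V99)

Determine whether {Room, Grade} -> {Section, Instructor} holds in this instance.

(Room=V26, Grade=V57): 3 rows → {Section,Instructor} takes values {(G39, L24), (G95, L77)} — violation
(Room=V50, Grade=V99): 2 rows → {Section,Instructor} = (G44, L55), (G44, L55) ✓
(Room=V82, Grade=V99): 2 rows → {Section,Instructor} = (G72, L78), (G72, L78) ✓
(Room=V50, Grade=V72): 3 rows → {Section,Instructor} = (G47, L51), (G47, L51), (G47, L51) ✓
(Room=V26, Grade=V99): 2 rows → {Section,Instructor} = (G39, L61), (G39, L61) ✓
(Room=V82, Grade=V72): 1 row → {Section,Instructor} = (G44, L61) ✓
(Room=V82, Grade=V13): 1 row → {Section,Instructor} = (G93, L54) ✓
Two rows agree on {Room, Grade} but differ on {Section, Instructor}, so {Room, Grade} -> {Section, Instructor} does not hold.

No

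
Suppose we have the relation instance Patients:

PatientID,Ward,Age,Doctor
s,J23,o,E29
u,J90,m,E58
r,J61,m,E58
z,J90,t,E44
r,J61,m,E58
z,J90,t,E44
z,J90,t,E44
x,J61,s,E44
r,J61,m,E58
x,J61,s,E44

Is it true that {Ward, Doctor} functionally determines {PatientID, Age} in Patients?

(Ward=J23, Doctor=E29): 1 row → {PatientID,Age} = (s, o) ✓
(Ward=J90, Doctor=E58): 1 row → {PatientID,Age} = (u, m) ✓
(Ward=J61, Doctor=E58): 3 rows → {PatientID,Age} = (r, m), (r, m), (r, m) ✓
(Ward=J90, Doctor=E44): 3 rows → {PatientID,Age} = (z, t), (z, t), (z, t) ✓
(Ward=J61, Doctor=E44): 2 rows → {PatientID,Age} = (x, s), (x, s) ✓
Every {Ward, Doctor} value is associated with a single {PatientID, Age} value, so {Ward, Doctor} -> {PatientID, Age} holds.

Yes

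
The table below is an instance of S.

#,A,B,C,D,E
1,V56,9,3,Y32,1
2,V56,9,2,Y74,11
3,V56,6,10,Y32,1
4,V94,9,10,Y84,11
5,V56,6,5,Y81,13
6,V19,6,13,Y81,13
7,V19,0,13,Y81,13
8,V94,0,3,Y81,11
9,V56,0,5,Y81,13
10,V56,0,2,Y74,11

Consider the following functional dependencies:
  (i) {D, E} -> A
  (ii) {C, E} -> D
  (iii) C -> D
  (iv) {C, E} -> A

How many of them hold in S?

2

(i) {D, E} -> A: (D=Y81, E=13): rows 5, 6, 7, 9 → A takes values {V56, V19} — violation — fails.
(ii) {C, E} -> D: every LHS value maps to a single RHS value — holds.
(iii) C -> D: C=3: rows 1, 8 → D takes values {Y32, Y81} — violation; C=10: rows 3, 4 → D takes values {Y32, Y84} — violation — fails.
(iv) {C, E} -> A: every LHS value maps to a single RHS value — holds.
2 of the 4 dependencies hold.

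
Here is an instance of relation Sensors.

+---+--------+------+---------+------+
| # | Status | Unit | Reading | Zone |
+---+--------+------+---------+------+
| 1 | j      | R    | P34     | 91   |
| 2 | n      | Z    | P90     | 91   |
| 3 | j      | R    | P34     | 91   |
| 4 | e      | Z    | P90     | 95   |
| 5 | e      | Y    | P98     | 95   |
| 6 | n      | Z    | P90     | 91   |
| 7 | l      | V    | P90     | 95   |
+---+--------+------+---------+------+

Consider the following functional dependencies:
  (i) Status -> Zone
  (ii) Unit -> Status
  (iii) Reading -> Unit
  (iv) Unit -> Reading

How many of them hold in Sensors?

(i) Status -> Zone: every LHS value maps to a single RHS value — holds.
(ii) Unit -> Status: Unit=Z: rows 2, 4, 6 → Status takes values {n, e} — violation — fails.
(iii) Reading -> Unit: Reading=P90: rows 2, 4, 6, 7 → Unit takes values {Z, V} — violation — fails.
(iv) Unit -> Reading: every LHS value maps to a single RHS value — holds.
2 of the 4 dependencies hold.

2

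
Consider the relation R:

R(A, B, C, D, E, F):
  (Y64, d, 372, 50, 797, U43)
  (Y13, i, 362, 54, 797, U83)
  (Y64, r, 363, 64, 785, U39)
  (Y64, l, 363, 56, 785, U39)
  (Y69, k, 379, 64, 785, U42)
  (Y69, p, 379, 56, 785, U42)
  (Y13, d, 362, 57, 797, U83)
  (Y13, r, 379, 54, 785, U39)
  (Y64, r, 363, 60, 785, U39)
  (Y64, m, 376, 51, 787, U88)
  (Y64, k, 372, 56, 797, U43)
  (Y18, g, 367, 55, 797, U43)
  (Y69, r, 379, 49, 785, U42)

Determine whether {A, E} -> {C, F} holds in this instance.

(A=Y64, E=797): 2 rows → {C,F} = (372, U43), (372, U43) ✓
(A=Y13, E=797): 2 rows → {C,F} = (362, U83), (362, U83) ✓
(A=Y64, E=785): 3 rows → {C,F} = (363, U39), (363, U39), (363, U39) ✓
(A=Y69, E=785): 3 rows → {C,F} = (379, U42), (379, U42), (379, U42) ✓
(A=Y13, E=785): 1 row → {C,F} = (379, U39) ✓
(A=Y64, E=787): 1 row → {C,F} = (376, U88) ✓
(A=Y18, E=797): 1 row → {C,F} = (367, U43) ✓
Every {A, E} value is associated with a single {C, F} value, so {A, E} -> {C, F} holds.

Yes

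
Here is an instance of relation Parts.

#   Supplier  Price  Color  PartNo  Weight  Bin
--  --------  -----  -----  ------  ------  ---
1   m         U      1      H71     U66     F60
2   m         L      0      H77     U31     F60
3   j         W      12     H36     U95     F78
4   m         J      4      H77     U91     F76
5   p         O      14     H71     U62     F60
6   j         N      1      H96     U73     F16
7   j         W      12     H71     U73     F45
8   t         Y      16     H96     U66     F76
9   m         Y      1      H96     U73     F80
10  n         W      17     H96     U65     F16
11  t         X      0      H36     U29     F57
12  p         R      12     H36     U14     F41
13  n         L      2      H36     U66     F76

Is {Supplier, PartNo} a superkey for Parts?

Rows 2 and 4 have the same {Supplier, PartNo} value (Supplier=m, PartNo=H77) but are distinct tuples, so {Supplier, PartNo} does not determine every attribute — not a superkey.

No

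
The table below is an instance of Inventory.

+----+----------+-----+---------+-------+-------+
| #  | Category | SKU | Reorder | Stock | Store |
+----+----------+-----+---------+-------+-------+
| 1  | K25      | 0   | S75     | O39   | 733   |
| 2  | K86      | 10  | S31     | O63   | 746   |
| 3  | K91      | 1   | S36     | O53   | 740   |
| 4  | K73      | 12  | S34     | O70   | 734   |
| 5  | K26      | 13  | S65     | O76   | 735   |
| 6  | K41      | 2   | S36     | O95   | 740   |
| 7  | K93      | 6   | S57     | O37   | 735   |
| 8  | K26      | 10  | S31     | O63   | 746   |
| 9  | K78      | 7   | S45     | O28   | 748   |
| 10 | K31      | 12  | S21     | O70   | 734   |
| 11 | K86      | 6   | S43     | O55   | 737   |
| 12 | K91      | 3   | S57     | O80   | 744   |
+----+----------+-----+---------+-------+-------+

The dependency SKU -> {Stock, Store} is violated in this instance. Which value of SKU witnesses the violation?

6

SKU=0: row 1 → {Stock,Store} = (O39, 733) ✓
SKU=10: rows 2, 8 → {Stock,Store} = (O63, 746), (O63, 746) ✓
SKU=1: row 3 → {Stock,Store} = (O53, 740) ✓
SKU=12: rows 4, 10 → {Stock,Store} = (O70, 734), (O70, 734) ✓
SKU=13: row 5 → {Stock,Store} = (O76, 735) ✓
SKU=2: row 6 → {Stock,Store} = (O95, 740) ✓
SKU=6: rows 7, 11 → {Stock,Store} takes values {(O37, 735), (O55, 737)} — violation
SKU=7: row 9 → {Stock,Store} = (O28, 748) ✓
SKU=3: row 12 → {Stock,Store} = (O80, 744) ✓
The only SKU value with inconsistent RHS is SKU=6.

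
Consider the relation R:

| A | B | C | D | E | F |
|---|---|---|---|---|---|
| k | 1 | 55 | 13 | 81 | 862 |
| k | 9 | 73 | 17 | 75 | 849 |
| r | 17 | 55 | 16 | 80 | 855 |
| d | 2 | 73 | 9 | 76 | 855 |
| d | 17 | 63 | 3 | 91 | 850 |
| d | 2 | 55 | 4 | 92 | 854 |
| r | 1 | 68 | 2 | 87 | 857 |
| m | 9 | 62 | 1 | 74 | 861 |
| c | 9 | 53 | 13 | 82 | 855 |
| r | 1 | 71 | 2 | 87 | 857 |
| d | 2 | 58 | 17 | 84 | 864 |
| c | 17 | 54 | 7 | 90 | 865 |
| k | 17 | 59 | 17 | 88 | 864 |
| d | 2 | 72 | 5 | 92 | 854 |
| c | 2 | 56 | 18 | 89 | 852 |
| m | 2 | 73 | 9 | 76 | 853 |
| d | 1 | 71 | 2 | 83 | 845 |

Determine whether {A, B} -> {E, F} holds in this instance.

(A=k, B=1): 1 row → {E,F} = (81, 862) ✓
(A=k, B=9): 1 row → {E,F} = (75, 849) ✓
(A=r, B=17): 1 row → {E,F} = (80, 855) ✓
(A=d, B=2): 4 rows → {E,F} takes values {(76, 855), (92, 854), (84, 864)} — violation
(A=d, B=17): 1 row → {E,F} = (91, 850) ✓
(A=r, B=1): 2 rows → {E,F} = (87, 857), (87, 857) ✓
(A=m, B=9): 1 row → {E,F} = (74, 861) ✓
(A=c, B=9): 1 row → {E,F} = (82, 855) ✓
(A=c, B=17): 1 row → {E,F} = (90, 865) ✓
(A=k, B=17): 1 row → {E,F} = (88, 864) ✓
(A=c, B=2): 1 row → {E,F} = (89, 852) ✓
(A=m, B=2): 1 row → {E,F} = (76, 853) ✓
(A=d, B=1): 1 row → {E,F} = (83, 845) ✓
Two rows agree on {A, B} but differ on {E, F}, so {A, B} -> {E, F} does not hold.

No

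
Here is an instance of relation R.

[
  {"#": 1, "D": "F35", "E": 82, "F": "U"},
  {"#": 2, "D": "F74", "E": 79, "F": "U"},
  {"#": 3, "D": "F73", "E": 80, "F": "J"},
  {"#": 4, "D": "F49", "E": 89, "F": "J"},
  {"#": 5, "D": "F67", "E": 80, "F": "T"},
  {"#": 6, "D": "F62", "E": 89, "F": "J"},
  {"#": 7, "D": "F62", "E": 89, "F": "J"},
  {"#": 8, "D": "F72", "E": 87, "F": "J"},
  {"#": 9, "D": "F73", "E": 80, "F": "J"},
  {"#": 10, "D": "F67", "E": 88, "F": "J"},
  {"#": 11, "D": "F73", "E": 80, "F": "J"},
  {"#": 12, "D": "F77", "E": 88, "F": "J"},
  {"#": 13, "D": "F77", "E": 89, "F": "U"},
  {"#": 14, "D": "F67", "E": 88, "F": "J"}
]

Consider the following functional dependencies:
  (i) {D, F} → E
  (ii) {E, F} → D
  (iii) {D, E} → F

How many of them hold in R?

2

(i) {D, F} → E: every LHS value maps to a single RHS value — holds.
(ii) {E, F} → D: (E=89, F=J): rows 4, 6, 7 → D takes values {F49, F62} — violation; (E=88, F=J): rows 10, 12, 14 → D takes values {F67, F77} — violation — fails.
(iii) {D, E} → F: every LHS value maps to a single RHS value — holds.
2 of the 3 dependencies hold.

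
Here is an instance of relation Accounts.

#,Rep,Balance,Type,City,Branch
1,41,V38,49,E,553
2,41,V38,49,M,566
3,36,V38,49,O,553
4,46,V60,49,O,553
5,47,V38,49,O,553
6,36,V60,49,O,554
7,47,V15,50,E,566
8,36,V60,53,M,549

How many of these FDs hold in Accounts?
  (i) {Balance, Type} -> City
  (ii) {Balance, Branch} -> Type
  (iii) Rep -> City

(i) {Balance, Type} -> City: (Balance=V38, Type=49): rows 1, 2, 3, 5 → City takes values {E, M, O} — violation — fails.
(ii) {Balance, Branch} -> Type: every LHS value maps to a single RHS value — holds.
(iii) Rep -> City: Rep=41: rows 1, 2 → City takes values {E, M} — violation; Rep=36: rows 3, 6, 8 → City takes values {O, M} — violation; Rep=47: rows 5, 7 → City takes values {O, E} — violation — fails.
1 of the 3 dependencies holds.

1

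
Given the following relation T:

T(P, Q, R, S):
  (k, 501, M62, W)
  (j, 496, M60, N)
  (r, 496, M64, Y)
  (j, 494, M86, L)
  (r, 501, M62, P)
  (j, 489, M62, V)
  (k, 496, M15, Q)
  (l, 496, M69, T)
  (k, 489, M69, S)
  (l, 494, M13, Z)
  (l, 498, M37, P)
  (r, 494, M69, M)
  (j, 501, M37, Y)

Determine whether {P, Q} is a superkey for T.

Yes

All 13 rows have distinct {P, Q} values, so {P, Q} → (all attributes) holds and {P, Q} is a superkey.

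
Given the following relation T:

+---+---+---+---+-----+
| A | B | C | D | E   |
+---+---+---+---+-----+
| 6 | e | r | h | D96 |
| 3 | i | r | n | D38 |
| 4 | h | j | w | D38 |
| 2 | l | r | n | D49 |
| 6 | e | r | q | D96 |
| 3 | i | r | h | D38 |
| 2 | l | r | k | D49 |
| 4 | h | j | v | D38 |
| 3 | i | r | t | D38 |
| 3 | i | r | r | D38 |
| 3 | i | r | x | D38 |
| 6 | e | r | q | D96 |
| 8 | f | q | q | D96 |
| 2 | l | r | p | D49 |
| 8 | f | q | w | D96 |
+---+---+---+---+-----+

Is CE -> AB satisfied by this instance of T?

Yes

(C=r, E=D96): 3 rows → {A,B} = (6, e), (6, e), (6, e) ✓
(C=r, E=D38): 5 rows → {A,B} = (3, i), (3, i), (3, i), (3, i), (3, i) ✓
(C=j, E=D38): 2 rows → {A,B} = (4, h), (4, h) ✓
(C=r, E=D49): 3 rows → {A,B} = (2, l), (2, l), (2, l) ✓
(C=q, E=D96): 2 rows → {A,B} = (8, f), (8, f) ✓
Every CE value is associated with a single AB value, so CE -> AB holds.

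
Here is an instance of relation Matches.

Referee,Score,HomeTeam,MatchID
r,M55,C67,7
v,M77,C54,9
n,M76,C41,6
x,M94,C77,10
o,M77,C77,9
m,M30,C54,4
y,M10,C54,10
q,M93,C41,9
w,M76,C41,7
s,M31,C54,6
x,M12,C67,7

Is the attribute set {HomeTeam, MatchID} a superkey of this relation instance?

No

Two distinct rows share (HomeTeam=C67, MatchID=7), so {HomeTeam, MatchID} does not determine every attribute — not a superkey.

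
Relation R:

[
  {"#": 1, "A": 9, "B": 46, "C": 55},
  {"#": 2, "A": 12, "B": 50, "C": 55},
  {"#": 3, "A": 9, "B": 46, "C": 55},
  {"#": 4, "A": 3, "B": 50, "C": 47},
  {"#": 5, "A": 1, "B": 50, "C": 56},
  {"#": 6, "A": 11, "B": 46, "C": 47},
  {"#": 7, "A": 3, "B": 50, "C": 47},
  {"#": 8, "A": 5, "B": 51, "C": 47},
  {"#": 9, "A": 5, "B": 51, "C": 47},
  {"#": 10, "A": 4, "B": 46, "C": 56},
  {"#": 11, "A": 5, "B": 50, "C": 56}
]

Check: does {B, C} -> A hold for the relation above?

(B=46, C=55): rows 1, 3 → A = 9, 9 ✓
(B=50, C=55): row 2 → A = 12 ✓
(B=50, C=47): rows 4, 7 → A = 3, 3 ✓
(B=50, C=56): rows 5, 11 → A takes values {1, 5} — violation
(B=46, C=47): row 6 → A = 11 ✓
(B=51, C=47): rows 8, 9 → A = 5, 5 ✓
(B=46, C=56): row 10 → A = 4 ✓
Two rows agree on {B, C} but differ on A, so {B, C} -> A does not hold.

No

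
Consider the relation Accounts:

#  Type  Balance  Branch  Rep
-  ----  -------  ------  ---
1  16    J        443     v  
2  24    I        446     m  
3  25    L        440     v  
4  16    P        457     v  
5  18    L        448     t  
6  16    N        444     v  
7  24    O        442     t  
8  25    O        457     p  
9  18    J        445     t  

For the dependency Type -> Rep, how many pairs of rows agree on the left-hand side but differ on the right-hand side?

Type=16: all 3 rows agree on Rep — 0 pairs.
Type=24: violating pairs (2,7) — 1 pair.
Type=25: violating pairs (3,8) — 1 pair.
Type=18: all 2 rows agree on Rep — 0 pairs.

2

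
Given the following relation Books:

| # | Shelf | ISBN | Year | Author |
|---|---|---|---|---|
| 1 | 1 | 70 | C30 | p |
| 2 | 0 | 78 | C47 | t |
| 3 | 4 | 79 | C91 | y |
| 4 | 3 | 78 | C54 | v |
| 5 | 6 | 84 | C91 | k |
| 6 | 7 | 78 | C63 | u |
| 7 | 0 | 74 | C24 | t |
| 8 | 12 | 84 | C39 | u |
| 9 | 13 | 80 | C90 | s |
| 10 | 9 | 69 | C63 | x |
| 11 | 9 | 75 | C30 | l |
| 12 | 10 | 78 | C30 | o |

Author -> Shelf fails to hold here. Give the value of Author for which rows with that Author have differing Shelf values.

u

Author=p: row 1 → Shelf = 1 ✓
Author=t: rows 2, 7 → Shelf = 0, 0 ✓
Author=y: row 3 → Shelf = 4 ✓
Author=v: row 4 → Shelf = 3 ✓
Author=k: row 5 → Shelf = 6 ✓
Author=u: rows 6, 8 → Shelf takes values {7, 12} — violation
Author=s: row 9 → Shelf = 13 ✓
Author=x: row 10 → Shelf = 9 ✓
Author=l: row 11 → Shelf = 9 ✓
Author=o: row 12 → Shelf = 10 ✓
The only Author value with inconsistent Shelf is Author=u.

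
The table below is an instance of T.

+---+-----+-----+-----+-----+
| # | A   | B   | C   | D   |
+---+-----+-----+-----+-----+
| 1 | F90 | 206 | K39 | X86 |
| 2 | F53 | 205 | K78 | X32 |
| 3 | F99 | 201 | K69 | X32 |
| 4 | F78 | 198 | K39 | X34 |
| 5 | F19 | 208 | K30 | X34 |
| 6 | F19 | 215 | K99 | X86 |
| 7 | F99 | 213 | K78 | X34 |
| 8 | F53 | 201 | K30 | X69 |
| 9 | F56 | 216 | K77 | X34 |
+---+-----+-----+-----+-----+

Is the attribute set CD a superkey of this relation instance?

All 9 rows have distinct CD values, so CD → (all attributes) holds and CD is a superkey.

Yes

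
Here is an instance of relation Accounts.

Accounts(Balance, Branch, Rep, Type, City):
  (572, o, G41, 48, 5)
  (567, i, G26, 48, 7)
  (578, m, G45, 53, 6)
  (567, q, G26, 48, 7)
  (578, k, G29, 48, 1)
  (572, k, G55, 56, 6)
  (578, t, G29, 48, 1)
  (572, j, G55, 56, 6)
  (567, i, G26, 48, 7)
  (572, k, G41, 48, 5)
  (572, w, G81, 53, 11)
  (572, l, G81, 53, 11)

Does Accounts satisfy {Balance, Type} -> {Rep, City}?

Yes

(Balance=572, Type=48): 2 rows → {Rep,City} = (G41, 5), (G41, 5) ✓
(Balance=567, Type=48): 3 rows → {Rep,City} = (G26, 7), (G26, 7), (G26, 7) ✓
(Balance=578, Type=53): 1 row → {Rep,City} = (G45, 6) ✓
(Balance=578, Type=48): 2 rows → {Rep,City} = (G29, 1), (G29, 1) ✓
(Balance=572, Type=56): 2 rows → {Rep,City} = (G55, 6), (G55, 6) ✓
(Balance=572, Type=53): 2 rows → {Rep,City} = (G81, 11), (G81, 11) ✓
Every {Balance, Type} value is associated with a single {Rep, City} value, so {Balance, Type} -> {Rep, City} holds.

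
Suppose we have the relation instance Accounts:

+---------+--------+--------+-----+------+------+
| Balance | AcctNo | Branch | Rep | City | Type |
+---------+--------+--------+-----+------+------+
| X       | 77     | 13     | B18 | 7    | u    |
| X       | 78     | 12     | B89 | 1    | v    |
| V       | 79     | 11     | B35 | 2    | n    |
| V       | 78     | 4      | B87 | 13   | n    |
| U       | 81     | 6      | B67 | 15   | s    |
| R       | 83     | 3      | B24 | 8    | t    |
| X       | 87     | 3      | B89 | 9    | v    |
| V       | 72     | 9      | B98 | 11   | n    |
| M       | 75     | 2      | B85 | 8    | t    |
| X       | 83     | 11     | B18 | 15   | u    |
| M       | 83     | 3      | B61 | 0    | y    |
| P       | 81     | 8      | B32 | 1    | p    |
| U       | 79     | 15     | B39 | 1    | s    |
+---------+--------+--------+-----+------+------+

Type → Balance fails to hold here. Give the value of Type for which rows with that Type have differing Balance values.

Type=u: 2 rows → Balance = X, X ✓
Type=v: 2 rows → Balance = X, X ✓
Type=n: 3 rows → Balance = V, V, V ✓
Type=s: 2 rows → Balance = U, U ✓
Type=t: 2 rows → Balance takes values {R, M} — violation
Type=y: 1 row → Balance = M ✓
Type=p: 1 row → Balance = P ✓
The only Type value with inconsistent Balance is Type=t.

t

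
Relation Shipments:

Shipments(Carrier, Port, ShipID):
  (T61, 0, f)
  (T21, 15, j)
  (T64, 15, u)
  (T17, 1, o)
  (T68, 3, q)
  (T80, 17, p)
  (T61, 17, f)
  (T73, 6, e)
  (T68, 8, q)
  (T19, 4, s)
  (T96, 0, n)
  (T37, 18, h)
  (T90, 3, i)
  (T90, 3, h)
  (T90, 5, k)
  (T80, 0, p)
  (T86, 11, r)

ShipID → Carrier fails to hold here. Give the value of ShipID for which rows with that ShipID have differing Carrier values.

h

ShipID=f: 2 rows → Carrier = T61, T61 ✓
ShipID=j: 1 row → Carrier = T21 ✓
ShipID=u: 1 row → Carrier = T64 ✓
ShipID=o: 1 row → Carrier = T17 ✓
ShipID=q: 2 rows → Carrier = T68, T68 ✓
ShipID=p: 2 rows → Carrier = T80, T80 ✓
ShipID=e: 1 row → Carrier = T73 ✓
ShipID=s: 1 row → Carrier = T19 ✓
ShipID=n: 1 row → Carrier = T96 ✓
ShipID=h: 2 rows → Carrier takes values {T37, T90} — violation
ShipID=i: 1 row → Carrier = T90 ✓
ShipID=k: 1 row → Carrier = T90 ✓
ShipID=r: 1 row → Carrier = T86 ✓
The only ShipID value with inconsistent Carrier is ShipID=h.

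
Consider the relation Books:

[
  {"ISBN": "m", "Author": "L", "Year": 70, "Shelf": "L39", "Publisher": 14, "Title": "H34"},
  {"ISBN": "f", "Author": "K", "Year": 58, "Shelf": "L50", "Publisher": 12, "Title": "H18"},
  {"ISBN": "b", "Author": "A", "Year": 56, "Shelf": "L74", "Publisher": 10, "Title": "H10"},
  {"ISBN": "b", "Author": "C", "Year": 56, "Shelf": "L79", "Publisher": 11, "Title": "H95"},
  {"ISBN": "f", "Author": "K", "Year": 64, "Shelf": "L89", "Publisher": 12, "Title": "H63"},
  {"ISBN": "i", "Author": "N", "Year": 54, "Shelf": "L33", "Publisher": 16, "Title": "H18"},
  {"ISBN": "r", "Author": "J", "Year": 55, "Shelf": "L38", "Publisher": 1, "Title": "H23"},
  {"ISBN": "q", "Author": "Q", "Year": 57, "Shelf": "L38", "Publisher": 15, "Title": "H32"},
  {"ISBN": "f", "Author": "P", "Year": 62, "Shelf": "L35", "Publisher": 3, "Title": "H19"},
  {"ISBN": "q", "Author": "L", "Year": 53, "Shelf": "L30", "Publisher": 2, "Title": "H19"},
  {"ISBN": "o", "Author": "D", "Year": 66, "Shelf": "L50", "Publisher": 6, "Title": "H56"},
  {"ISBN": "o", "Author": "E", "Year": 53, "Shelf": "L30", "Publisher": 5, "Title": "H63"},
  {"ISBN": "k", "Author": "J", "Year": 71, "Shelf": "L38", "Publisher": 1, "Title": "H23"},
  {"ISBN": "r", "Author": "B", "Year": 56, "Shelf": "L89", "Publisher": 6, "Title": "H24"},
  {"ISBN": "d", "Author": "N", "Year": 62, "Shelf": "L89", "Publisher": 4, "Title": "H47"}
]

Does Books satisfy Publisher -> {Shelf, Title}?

Publisher=14: 1 row → {Shelf,Title} = (L39, H34) ✓
Publisher=12: 2 rows → {Shelf,Title} takes values {(L50, H18), (L89, H63)} — violation
Publisher=10: 1 row → {Shelf,Title} = (L74, H10) ✓
Publisher=11: 1 row → {Shelf,Title} = (L79, H95) ✓
Publisher=16: 1 row → {Shelf,Title} = (L33, H18) ✓
Publisher=1: 2 rows → {Shelf,Title} = (L38, H23), (L38, H23) ✓
Publisher=15: 1 row → {Shelf,Title} = (L38, H32) ✓
Publisher=3: 1 row → {Shelf,Title} = (L35, H19) ✓
Publisher=2: 1 row → {Shelf,Title} = (L30, H19) ✓
Publisher=6: 2 rows → {Shelf,Title} takes values {(L50, H56), (L89, H24)} — violation
Publisher=5: 1 row → {Shelf,Title} = (L30, H63) ✓
Publisher=4: 1 row → {Shelf,Title} = (L89, H47) ✓
Two rows agree on Publisher but differ on {Shelf, Title}, so Publisher -> {Shelf, Title} does not hold.

No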